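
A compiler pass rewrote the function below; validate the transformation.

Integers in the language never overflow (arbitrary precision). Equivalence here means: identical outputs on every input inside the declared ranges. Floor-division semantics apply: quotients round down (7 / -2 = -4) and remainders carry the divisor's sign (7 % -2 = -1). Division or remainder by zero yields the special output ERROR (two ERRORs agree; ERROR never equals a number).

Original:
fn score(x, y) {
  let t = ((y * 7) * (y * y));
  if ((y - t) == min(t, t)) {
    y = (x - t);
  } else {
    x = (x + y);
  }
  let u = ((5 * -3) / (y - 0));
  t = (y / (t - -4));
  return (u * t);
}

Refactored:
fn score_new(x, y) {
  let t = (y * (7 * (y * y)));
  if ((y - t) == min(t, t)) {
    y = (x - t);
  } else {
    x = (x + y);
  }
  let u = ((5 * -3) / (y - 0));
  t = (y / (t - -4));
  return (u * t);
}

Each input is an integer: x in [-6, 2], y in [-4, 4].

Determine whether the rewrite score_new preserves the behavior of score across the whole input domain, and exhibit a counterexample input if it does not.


The two are interchangeable: same computation, different form, and every declared input agrees.
One worked example (x=-4, y=-2) — score: t becomes -56; next ((y - t) == min(t, t)) evaluates to false; next x becomes -6; next u becomes 7; next t becomes 0; next final value 0; score_new: t becomes -56; next ((y - t) == min(t, t)) evaluates to false; next x becomes -6; next u becomes 7; next t becomes 0; next final value 0; agreement on 0.
Every one of the 81 inputs gives matching results.
verdict: equivalent


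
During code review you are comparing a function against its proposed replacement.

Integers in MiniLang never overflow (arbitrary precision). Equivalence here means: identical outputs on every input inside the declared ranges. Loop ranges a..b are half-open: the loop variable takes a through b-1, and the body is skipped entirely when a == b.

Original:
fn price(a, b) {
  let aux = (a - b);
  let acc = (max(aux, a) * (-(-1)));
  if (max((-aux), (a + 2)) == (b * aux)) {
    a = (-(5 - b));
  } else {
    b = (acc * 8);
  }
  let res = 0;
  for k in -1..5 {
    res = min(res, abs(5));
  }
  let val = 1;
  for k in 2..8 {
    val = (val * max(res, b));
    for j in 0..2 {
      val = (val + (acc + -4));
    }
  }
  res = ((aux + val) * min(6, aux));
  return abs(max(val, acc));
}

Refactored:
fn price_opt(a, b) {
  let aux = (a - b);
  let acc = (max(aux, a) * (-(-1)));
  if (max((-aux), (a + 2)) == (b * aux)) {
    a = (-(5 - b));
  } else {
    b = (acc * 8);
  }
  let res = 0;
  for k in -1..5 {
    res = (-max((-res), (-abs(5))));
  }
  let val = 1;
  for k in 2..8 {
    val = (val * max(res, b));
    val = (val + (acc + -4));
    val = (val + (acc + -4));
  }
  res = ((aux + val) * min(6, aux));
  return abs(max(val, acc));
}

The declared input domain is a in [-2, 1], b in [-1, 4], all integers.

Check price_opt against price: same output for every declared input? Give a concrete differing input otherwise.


Comparing the listings, the differences include: arithmetic usage differs; local variable names differ; constant usage differs; loop structure differs; min/max/abs usage differs.
As a probe, take a=1, b=3: price runs aux := -2 | acc := 1 | (max((-aux), (a + 2)) == (b * aux)): false | b := 8 | res := 0 | iter k=-1: | res := 0 | iter k=0: | res := 0 | iter k=1: | res := 0 | iter k=2: | res := 0 | iter k=3: | res := 0 | iter k=4: | res := 0 | val := 1 | iter k=2: | val := 8 | iter j=0: | val := 5 | iter j=1: | val := 2 | iter k=3: | val := 16 | iter j=0: | val := 13 | iter j=1: | val := 10 | iter k=4: | val := 80 | iter j=0: | val := 77 | iter j=1: | val := 74 | iter k=5: | val := 592 | iter j=0: | val := 589 | iter j=1: | val := 586 | iter k=6: | val := 4688 | iter j=0: | val := 4685 | iter j=1: | val := 4682 | iter k=7: | val := 37456 | iter j=0: | val := 37453 | iter j=1: | val := 37450 | res := -74896 | result 37450; price_opt runs aux := -2 | acc := 1 | (max((-aux), (a + 2)) == (b * aux)): false | b := 8 | res := 0 | iter k=-1: | res := 0 | iter k=0: | res := 0 | iter k=1: | res := 0 | iter k=2: | res := 0 | iter k=3: | res := 0 | iter k=4: | res := 0 | val := 1 | iter k=2: | val := 8 | val := 5 | val := 2 | iter k=3: | val := 16 | val := 13 | val := 10 | iter k=4: | val := 80 | val := 77 | val := 74 | iter k=5: | val := 592 | val := 589 | val := 586 | iter k=6: | val := 4688 | val := 4685 | val := 4682 | iter k=7: | val := 37456 | val := 37453 | val := 37450 | res := -74896 | result 37450; both end at 37450.
Across all 24 domain points the two functions coincide.
verdict: equivalent


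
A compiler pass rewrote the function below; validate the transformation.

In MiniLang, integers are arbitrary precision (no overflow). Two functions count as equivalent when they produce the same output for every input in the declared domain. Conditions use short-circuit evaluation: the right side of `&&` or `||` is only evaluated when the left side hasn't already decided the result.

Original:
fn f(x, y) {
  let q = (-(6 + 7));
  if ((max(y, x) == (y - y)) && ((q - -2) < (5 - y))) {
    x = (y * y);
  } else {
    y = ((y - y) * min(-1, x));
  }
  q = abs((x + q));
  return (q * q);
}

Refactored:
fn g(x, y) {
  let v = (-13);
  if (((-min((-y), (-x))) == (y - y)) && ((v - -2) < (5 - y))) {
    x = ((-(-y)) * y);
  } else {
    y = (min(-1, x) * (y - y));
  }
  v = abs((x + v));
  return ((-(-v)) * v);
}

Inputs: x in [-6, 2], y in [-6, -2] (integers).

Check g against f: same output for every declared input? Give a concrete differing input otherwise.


Changes here: min/max/abs usage differs; and constant usage differs; and local variable names differ; and arithmetic usage differs; the full 45-point sweep finds no disagreement.
verdict: equivalent


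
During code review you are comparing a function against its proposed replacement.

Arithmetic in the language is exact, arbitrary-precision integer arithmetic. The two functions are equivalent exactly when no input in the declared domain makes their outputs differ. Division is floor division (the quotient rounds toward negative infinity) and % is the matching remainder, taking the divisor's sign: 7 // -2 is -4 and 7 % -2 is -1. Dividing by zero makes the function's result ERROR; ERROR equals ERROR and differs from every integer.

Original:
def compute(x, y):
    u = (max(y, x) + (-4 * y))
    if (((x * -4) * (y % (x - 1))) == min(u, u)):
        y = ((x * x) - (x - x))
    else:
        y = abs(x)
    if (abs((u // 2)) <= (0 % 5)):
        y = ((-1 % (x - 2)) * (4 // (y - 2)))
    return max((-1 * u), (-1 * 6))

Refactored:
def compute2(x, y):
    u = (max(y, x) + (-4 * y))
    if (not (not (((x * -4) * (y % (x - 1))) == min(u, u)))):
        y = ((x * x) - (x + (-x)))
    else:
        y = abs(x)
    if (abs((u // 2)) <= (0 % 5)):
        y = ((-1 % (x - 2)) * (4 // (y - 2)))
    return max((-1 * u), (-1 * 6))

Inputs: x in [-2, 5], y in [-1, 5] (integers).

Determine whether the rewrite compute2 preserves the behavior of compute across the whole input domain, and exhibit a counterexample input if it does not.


Although arithmetic usage differs, boolean connective usage differs, 56/56 inputs agree.
verdict: equivalent


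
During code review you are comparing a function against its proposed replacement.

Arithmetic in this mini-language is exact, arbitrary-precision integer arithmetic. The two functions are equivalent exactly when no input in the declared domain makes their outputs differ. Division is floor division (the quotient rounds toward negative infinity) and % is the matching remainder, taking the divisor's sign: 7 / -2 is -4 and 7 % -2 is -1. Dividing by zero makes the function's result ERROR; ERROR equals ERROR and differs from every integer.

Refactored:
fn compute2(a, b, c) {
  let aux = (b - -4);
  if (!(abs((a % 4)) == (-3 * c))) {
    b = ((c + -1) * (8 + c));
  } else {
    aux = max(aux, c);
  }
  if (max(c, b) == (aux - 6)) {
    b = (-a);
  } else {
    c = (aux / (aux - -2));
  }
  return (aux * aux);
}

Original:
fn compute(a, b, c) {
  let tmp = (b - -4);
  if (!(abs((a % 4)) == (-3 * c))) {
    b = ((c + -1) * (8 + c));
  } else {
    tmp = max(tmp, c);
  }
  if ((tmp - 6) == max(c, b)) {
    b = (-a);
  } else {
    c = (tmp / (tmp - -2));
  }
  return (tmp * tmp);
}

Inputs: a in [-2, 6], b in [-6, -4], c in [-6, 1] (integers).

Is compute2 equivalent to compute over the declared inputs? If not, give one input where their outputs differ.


This is a faithful refactor — local variable names differ, but the computed results match everywhere.
Spot check at a=1, b=-6, c=1 — compute: tmp = -2; (!(abs((a % 4)) == (-3 * c))) -> true; b = 0; ((tmp - 6) == max(c, b)) -> false; division by zero -> ERROR. compute2: aux = -2; (!(abs((a % 4)) == (-3 * c))) -> true; b = 0; (max(c, b) == (aux - 6)) -> false; division by zero -> ERROR. Both give ERROR.
Checked all 216 inputs in the declared domain: the outputs agree on every one.
verdict: equivalent


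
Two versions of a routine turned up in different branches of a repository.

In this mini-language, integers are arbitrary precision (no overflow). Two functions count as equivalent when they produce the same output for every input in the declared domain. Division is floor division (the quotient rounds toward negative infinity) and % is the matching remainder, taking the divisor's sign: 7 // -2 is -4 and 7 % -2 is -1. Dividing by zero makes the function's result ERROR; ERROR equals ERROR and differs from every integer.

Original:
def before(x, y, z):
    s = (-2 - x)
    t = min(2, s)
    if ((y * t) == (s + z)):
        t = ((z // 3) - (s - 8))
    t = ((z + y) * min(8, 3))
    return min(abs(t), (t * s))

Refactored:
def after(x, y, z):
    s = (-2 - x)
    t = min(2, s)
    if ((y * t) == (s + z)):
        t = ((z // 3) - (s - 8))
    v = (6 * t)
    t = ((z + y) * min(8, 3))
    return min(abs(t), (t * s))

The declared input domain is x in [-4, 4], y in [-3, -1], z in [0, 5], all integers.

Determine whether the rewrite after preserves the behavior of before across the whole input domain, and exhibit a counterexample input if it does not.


Comparing the listings, the differences include: statement counts differ; local variable names differ; arithmetic usage differs; constant usage differs.
One worked example (x=-2, y=-2, z=5) — before: s becomes 0; next t becomes 0; next ((y * t) == (s + z)) evaluates to false; next t becomes 9; next final value 0; after: s becomes 0; next t becomes 0; next ((y * t) == (s + z)) evaluates to false; next v becomes 0; next t becomes 9; next final value 0; agreement on 0.
Every one of the 162 inputs gives matching results.
verdict: equivalent


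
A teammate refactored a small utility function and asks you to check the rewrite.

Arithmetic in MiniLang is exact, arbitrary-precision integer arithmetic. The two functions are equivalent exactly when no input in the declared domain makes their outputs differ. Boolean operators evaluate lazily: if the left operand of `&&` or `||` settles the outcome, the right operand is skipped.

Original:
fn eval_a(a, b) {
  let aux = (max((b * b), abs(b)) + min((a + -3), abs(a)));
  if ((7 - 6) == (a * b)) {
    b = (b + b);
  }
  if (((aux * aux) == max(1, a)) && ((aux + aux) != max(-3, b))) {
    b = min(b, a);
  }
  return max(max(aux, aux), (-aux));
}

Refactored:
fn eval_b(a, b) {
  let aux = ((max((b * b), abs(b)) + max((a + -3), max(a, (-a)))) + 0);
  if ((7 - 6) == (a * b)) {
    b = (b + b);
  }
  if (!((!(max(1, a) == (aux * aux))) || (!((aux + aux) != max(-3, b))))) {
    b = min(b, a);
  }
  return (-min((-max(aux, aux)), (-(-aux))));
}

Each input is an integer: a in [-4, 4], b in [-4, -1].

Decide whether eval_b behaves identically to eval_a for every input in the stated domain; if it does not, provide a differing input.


These are not equivalent — on a=-4, b=-4 the outputs split (9 vs 20).
eval_a: aux=9, then ((7 - 6) == (a * b)) is false, then (((aux * aux) == max(1, a)) && ((aux + aux) != max(-3, b))) is false, then returns 9
eval_b: aux=20, then ((7 - 6) == (a * b)) is false, then (!((!(max(1, a) == (aux * aux))) || (!((aux + aux) != max(-3, b))))) is false, then returns 20
verdict: not equivalent; witness: a=-4, b=-4


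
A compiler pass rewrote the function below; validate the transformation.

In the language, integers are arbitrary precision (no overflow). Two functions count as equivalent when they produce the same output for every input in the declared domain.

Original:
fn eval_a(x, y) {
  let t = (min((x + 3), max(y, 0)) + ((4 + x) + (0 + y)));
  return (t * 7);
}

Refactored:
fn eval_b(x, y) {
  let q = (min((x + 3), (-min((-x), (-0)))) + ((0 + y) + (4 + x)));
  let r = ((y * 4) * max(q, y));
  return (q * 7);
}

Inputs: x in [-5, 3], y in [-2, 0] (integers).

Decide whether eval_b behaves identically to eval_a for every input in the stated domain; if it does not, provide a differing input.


There is a counterexample at x=1, y=-2: 21 on one side, 28 on the other.
eval_a: t := 3 | result 21
eval_b: q := 4 | r := -32 | result 28
verdict: not equivalent; witness: x=1, y=-2


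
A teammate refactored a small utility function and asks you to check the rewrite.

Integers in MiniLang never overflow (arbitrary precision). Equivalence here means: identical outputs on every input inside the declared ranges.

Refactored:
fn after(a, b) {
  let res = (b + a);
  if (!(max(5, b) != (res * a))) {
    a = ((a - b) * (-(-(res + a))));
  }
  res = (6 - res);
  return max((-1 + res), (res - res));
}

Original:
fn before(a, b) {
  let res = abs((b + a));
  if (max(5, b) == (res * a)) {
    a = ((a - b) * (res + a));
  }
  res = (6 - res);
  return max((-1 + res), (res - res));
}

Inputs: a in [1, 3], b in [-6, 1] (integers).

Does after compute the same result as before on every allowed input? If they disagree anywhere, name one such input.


Consider the input a=1, b=-6.
before: res=5, then (max(5, b) == (res * a)) is true, then a=42, then res=1, then returns 0
after: res=-5, then (!(max(5, b) != (res * a))) is false, then res=11, then returns 10
0 and 10 differ, so these are not the same function on this domain.
verdict: not equivalent; witness: a=1, b=-6


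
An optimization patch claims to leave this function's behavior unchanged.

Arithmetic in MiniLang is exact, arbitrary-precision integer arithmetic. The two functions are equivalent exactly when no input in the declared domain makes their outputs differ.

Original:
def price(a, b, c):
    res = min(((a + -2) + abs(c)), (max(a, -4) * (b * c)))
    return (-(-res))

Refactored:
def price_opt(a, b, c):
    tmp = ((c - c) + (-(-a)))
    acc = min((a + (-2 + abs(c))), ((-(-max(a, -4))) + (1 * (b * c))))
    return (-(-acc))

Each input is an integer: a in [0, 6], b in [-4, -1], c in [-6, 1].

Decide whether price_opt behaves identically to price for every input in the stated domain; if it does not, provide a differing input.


Not equivalent: a=0, b=-4, c=-6 separates them (0 vs 4).
price: res := 0 | result 0
price_opt: tmp := 0 | acc := 4 | result 4
verdict: not equivalent; witness: a=0, b=-4, c=-6


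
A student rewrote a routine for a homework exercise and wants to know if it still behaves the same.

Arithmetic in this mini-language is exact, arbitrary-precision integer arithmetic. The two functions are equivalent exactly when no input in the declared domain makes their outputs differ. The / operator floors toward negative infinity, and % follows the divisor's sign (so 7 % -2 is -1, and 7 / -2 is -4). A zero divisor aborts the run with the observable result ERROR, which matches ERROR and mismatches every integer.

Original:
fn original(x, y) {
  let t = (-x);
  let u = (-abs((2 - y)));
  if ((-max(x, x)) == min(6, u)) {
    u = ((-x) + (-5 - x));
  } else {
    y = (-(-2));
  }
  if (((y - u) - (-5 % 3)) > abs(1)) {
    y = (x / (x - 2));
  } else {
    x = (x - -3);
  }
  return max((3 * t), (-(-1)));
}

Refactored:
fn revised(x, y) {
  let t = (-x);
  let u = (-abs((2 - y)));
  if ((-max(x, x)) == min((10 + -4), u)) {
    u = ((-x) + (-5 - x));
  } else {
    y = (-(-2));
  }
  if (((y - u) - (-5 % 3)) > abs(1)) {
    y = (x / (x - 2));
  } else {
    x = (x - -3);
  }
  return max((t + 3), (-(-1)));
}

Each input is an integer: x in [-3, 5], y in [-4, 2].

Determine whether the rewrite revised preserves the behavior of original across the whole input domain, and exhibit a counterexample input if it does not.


Consider the input x=-3, y=-4.
original: t=3, then u=-6, then ((-max(x, x)) == min(6, u)) is false, then y=2, then (((y - u) - (-5 % 3)) > abs(1)) is true, then y=0, then returns 9
revised: t=3, then u=-6, then ((-max(x, x)) == min((10 + -4), u)) is false, then y=2, then (((y - u) - (-5 % 3)) > abs(1)) is true, then y=0, then returns 6
9 vs 6 — the two versions disagree here.
verdict: not equivalent; witness: x=-3, y=-4


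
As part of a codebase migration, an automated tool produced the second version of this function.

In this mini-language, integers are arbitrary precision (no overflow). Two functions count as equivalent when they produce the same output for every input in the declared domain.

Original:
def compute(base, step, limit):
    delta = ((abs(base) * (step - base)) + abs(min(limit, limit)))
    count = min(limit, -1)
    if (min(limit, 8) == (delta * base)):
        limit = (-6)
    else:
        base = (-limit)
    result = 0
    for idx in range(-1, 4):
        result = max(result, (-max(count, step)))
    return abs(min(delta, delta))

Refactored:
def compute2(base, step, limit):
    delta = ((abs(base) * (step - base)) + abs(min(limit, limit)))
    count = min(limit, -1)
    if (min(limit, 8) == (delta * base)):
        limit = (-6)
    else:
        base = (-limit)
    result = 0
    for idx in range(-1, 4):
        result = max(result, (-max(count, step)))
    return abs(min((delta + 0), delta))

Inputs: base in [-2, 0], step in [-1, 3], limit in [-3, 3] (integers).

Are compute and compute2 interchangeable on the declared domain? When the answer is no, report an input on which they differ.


Differences: constant usage differs, arithmetic usage differs — yet all 105 inputs agree.
verdict: equivalent


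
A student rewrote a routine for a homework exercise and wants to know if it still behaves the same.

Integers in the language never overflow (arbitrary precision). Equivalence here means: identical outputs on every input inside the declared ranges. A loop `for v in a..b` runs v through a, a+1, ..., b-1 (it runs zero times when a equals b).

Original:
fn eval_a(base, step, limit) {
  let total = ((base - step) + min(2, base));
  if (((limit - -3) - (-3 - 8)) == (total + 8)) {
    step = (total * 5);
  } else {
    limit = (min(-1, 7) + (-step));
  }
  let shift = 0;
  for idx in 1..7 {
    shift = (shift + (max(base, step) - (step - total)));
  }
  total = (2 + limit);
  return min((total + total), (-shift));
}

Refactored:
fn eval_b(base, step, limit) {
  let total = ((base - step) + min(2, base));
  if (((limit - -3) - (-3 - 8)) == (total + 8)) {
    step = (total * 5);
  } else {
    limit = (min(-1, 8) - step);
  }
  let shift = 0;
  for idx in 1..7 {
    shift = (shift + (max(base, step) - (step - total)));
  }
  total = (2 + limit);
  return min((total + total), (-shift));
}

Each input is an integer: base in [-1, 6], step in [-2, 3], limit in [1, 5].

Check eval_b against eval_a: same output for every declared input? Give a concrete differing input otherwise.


Equivalent. The edit looks behavioral (`7` became `8`), but over these ranges it never changes the outcome.
An exhaustive pass over the 240 declared inputs shows identical outputs.
Tracing base=5, step=3, limit=5: eval_a: total becomes 4; next (((limit - -3) - (-3 - 8)) == (total + 8)) evaluates to false; next limit becomes -4; next shift becomes 0; next at idx=1:; next shift becomes 6; next at idx=2:; next shift becomes 12; next at idx=3:; next shift becomes 18; next at idx=4:; next shift becomes 24; next at idx=5:; next shift becomes 30; next at idx=6:; next shift becomes 36; next total becomes -2; next final value -36 | eval_b: total becomes 4; next (((limit - -3) - (-3 - 8)) == (total + 8)) evaluates to false; next limit becomes -4; next shift becomes 0; next at idx=1:; next shift becomes 6; next at idx=2:; next shift becomes 12; next at idx=3:; next shift becomes 18; next at idx=4:; next shift becomes 24; next at idx=5:; next shift becomes 30; next at idx=6:; next shift becomes 36; next total becomes -2; next final value -36 — matching result -36.
verdict: equivalent


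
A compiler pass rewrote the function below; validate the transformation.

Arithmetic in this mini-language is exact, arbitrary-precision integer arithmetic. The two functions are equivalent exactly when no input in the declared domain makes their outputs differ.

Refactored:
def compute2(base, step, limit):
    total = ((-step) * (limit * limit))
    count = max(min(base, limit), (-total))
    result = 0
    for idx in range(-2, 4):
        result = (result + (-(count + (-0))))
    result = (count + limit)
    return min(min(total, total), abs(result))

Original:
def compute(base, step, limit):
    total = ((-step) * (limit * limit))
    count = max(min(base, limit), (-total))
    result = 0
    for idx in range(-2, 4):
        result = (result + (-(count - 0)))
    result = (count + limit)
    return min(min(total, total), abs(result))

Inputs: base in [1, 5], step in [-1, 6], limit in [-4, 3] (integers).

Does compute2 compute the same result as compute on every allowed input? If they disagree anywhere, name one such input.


Side by side, the visible changes include: arithmetic usage differs.
Tracing base=2, step=2, limit=-4: compute: total becomes -32; next count becomes 32; next result becomes 0; next at idx=-2:; next result becomes -32; next at idx=-1:; next result becomes -64; next at idx=0:; next result becomes -96; next at idx=1:; next result becomes -128; next at idx=2:; next result becomes -160; next at idx=3:; next result becomes -192; next result becomes 28; next final value -32 | compute2: total becomes -32; next count becomes 32; next result becomes 0; next at idx=-2:; next result becomes -32; next at idx=-1:; next result becomes -64; next at idx=0:; next result becomes -96; next at idx=1:; next result becomes -128; next at idx=2:; next result becomes -160; next at idx=3:; next result becomes -192; next result becomes 28; next final value -32 — matching result -32.
Checked all 320 inputs in the declared domain: the outputs agree on every one.
verdict: equivalent


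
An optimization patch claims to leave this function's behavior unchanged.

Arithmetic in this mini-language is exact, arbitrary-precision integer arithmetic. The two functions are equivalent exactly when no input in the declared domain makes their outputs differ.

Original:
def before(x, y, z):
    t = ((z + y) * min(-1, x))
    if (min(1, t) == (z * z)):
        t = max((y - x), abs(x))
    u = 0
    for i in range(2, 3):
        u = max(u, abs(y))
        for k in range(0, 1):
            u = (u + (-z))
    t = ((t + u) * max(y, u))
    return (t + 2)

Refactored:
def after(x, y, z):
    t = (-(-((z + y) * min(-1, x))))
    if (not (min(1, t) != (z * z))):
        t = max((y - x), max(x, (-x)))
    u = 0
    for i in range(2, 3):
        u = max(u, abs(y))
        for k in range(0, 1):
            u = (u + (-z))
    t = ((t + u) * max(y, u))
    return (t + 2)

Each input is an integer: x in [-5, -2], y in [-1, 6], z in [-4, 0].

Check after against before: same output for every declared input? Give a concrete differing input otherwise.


Behavior is preserved: although comparison usage differs, and boolean connective usage differs, and min/max/abs usage differs, the outputs never diverge.
One worked example (x=-5, y=5, z=-3) — before: t=-10, then (min(1, t) == (z * z)) is false, then u=0, then (i=2), then u=5, then (k=0), then u=8, then t=-16, then returns -14; after: t=-10, then (not (min(1, t) != (z * z))) is false, then u=0, then (i=2), then u=5, then (k=0), then u=8, then t=-16, then returns -14; agreement on -14.
Sweeping the whole domain (160 inputs) finds no disagreement.
verdict: equivalent


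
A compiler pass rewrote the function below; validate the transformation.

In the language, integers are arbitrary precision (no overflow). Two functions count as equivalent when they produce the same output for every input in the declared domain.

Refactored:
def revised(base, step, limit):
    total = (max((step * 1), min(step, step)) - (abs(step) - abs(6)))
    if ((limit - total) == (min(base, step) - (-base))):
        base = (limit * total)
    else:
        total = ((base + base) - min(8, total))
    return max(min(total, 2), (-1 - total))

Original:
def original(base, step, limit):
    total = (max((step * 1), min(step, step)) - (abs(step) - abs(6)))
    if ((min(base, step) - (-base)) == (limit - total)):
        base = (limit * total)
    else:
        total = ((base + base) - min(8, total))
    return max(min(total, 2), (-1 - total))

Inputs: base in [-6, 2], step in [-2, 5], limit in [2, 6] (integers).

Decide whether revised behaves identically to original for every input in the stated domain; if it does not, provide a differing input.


This is a faithful refactor — same computation, different form, but the computed results match everywhere.
Spot check at base=2, step=-2, limit=6 — original: total = 2; ((min(base, step) - (-base)) == (limit - total)) -> false; total = 2; return 2. revised: total = 2; ((limit - total) == (min(base, step) - (-base))) -> false; total = 2; return 2. Both give 2.
An exhaustive pass over the 360 declared inputs shows identical outputs.
verdict: equivalent


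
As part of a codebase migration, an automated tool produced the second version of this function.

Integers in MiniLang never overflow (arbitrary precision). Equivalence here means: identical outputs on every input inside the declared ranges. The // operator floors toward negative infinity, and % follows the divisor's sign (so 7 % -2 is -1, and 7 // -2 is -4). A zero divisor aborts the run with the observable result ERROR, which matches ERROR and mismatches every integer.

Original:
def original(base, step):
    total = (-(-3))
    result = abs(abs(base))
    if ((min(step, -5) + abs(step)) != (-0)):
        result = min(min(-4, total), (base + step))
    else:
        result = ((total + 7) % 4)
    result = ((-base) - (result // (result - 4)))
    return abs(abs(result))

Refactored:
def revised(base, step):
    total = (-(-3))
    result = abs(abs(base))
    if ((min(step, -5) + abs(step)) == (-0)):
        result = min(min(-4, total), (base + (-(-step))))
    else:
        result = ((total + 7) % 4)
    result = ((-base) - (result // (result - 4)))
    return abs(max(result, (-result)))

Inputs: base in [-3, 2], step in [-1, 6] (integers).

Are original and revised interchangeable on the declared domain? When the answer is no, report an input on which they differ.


base=-3, step=-1 yields 3 from original but 4 from revised.
verdict: not equivalent; witness: base=-3, step=-1


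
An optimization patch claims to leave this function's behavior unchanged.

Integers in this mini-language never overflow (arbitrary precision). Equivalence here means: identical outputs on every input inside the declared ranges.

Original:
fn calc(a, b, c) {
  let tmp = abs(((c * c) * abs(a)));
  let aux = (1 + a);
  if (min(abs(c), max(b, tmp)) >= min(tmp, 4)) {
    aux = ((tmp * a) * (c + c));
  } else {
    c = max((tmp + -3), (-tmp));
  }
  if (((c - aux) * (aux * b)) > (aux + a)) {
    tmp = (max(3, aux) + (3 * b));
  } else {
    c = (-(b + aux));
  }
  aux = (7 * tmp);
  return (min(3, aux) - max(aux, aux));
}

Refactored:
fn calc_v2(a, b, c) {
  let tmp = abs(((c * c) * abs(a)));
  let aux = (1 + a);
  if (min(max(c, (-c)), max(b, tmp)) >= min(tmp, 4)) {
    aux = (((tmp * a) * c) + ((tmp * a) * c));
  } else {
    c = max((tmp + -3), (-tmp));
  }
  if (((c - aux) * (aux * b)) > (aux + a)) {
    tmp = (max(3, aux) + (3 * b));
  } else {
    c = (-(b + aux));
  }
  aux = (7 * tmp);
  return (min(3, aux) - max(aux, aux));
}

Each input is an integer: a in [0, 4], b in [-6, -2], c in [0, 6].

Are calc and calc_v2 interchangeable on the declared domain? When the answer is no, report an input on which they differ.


Side by side, the visible changes include: min/max/abs usage differs; also arithmetic usage differs.
One worked example (a=0, b=-4, c=2) — calc: tmp = 0; aux = 1; (min(abs(c), max(b, tmp)) >= min(tmp, 4)) -> true; aux = 0; (((c - aux) * (aux * b)) > (aux + a)) -> false; c = 4; aux = 0; return 0; calc_v2: tmp = 0; aux = 1; (min(max(c, (-c)), max(b, tmp)) >= min(tmp, 4)) -> true; aux = 0; (((c - aux) * (aux * b)) > (aux + a)) -> false; c = 4; aux = 0; return 0; agreement on 0.
Sweeping the whole domain (175 inputs) finds no disagreement.
verdict: equivalent


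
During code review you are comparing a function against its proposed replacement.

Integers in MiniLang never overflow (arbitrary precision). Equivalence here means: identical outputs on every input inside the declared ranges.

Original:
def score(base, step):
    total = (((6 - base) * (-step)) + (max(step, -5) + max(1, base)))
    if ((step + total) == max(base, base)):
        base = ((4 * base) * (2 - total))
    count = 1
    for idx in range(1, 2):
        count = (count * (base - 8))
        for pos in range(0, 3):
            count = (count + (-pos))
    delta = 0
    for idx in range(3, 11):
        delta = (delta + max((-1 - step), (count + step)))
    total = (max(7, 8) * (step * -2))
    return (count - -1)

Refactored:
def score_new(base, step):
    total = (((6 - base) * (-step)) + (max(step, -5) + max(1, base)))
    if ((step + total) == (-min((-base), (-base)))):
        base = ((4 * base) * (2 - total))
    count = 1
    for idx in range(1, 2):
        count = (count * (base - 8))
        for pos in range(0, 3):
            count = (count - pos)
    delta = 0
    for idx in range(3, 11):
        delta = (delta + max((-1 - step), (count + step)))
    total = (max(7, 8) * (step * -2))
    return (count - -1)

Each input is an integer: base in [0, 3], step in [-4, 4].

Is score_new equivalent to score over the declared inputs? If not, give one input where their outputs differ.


The two versions differ — the changes include min/max/abs usage differs; and arithmetic usage differs.
One worked example (base=3, step=4) — score: total=-5, then ((step + total) == max(base, base)) is false, then count=1, then (idx=1), then count=-5, then (pos=0), then count=-5, then (pos=1), then count=-6, then (pos=2), then count=-8, then delta=0, then (idx=3), then delta=-4, then (idx=4), then delta=-8, then (idx=5), then delta=-12, then (idx=6), then delta=-16, then (idx=7), then delta=-20, then (idx=8), then delta=-24, then (idx=9), then delta=-28, then (idx=10), then delta=-32, then total=-64, then returns -7; score_new: total=-5, then ((step + total) == (-min((-base), (-base)))) is false, then count=1, then (idx=1), then count=-5, then (pos=0), then count=-5, then (pos=1), then count=-6, then (pos=2), then count=-8, then delta=0, then (idx=3), then delta=-4, then (idx=4), then delta=-8, then (idx=5), then delta=-12, then (idx=6), then delta=-16, then (idx=7), then delta=-20, then (idx=8), then delta=-24, then (idx=9), then delta=-28, then (idx=10), then delta=-32, then total=-64, then returns -7; agreement on -7.
Across all 36 domain points the two functions coincide.
verdict: equivalent


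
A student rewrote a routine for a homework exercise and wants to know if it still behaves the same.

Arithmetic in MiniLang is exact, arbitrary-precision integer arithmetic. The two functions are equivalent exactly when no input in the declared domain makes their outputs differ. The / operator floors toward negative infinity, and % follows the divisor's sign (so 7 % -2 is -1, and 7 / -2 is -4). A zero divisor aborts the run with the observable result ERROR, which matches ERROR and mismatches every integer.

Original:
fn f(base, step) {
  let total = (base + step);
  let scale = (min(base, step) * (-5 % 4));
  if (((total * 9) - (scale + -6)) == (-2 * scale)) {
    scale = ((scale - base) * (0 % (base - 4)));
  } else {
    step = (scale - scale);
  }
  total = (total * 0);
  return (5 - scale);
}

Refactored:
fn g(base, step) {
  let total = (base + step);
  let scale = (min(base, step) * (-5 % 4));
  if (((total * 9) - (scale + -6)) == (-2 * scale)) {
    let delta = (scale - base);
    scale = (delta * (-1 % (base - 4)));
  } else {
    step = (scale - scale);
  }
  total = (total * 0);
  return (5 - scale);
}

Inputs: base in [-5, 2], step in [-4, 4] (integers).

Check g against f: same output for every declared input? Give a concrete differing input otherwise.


These are not equivalent — on base=-2, step=2 the outputs split (5 vs 1).
f: total := 0 | scale := -6 | (((total * 9) - (scale + -6)) == (-2 * scale)): true | scale := 0 | total := 0 | result 5
g: total := 0 | scale := -6 | (((total * 9) - (scale + -6)) == (-2 * scale)): true | delta := -4 | scale := 4 | total := 0 | result 1
verdict: not equivalent; witness: base=-2, step=2


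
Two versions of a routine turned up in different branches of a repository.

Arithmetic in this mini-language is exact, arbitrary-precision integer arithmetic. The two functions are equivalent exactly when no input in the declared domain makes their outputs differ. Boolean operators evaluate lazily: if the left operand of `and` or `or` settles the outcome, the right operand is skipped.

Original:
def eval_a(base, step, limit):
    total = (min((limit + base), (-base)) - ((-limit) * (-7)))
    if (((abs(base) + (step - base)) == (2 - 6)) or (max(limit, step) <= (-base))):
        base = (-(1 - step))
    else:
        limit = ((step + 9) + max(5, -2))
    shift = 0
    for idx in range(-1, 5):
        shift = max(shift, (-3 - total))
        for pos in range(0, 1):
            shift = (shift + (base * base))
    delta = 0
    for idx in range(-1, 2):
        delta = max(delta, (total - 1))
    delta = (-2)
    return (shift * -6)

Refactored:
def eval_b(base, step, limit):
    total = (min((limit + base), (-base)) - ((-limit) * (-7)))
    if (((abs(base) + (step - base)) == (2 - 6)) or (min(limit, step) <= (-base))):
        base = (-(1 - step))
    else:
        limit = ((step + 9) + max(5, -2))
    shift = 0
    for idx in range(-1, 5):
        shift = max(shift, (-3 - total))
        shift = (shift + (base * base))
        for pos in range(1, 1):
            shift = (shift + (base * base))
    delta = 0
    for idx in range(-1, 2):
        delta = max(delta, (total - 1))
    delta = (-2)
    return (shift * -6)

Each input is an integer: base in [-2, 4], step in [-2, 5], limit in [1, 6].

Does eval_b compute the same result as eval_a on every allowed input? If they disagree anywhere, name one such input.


Try base=-2, step=-2, limit=3.
eval_a: total := -20 | (((abs(base) + (step - base)) == (2 - 6)) or (max(limit, step) <= (-base))): false | limit := 12 | shift := 0 | iter idx=-1: | shift := 17 | iter pos=0: | shift := 21 | iter idx=0: | shift := 21 | iter pos=0: | shift := 25 | iter idx=1: | shift := 25 | iter pos=0: | shift := 29 | iter idx=2: | shift := 29 | iter pos=0: | shift := 33 | iter idx=3: | shift := 33 | iter pos=0: | shift := 37 | iter idx=4: | shift := 37 | iter pos=0: | shift := 41 | delta := 0 | iter idx=-1: | delta := 0 | iter idx=0: | delta := 0 | iter idx=1: | delta := 0 | delta := -2 | result -246
eval_b: total := -20 | (((abs(base) + (step - base)) == (2 - 6)) or (min(limit, step) <= (-base))): true | base := -3 | shift := 0 | iter idx=-1: | shift := 17 | shift := 26 | loop over pos: empty range | iter idx=0: | shift := 26 | shift := 35 | loop over pos: empty range | iter idx=1: | shift := 35 | shift := 44 | loop over pos: empty range | iter idx=2: | shift := 44 | shift := 53 | loop over pos: empty range | iter idx=3: | shift := 53 | shift := 62 | loop over pos: empty range | iter idx=4: | shift := 62 | shift := 71 | loop over pos: empty range | delta := 0 | iter idx=-1: | delta := 0 | iter idx=0: | delta := 0 | iter idx=1: | delta := 0 | delta := -2 | result -426
-246 vs -426 — the two versions disagree here.
verdict: not equivalent; witness: base=-2, step=-2, limit=3


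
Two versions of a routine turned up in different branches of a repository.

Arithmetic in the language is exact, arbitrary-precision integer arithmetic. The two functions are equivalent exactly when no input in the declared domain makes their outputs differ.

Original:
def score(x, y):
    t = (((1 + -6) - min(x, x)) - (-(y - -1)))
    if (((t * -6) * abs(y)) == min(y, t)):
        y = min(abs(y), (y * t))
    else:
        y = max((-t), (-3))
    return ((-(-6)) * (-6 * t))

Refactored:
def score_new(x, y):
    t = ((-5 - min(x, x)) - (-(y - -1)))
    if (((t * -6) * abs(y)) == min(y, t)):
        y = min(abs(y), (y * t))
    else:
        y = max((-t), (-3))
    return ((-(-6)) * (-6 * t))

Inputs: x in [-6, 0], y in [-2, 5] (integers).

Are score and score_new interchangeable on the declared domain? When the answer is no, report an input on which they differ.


The two versions differ — the changes include arithmetic usage differs; and constant usage differs.
Spot check at x=-3, y=1 — score: t = 0; (((t * -6) * abs(y)) == min(y, t)) -> true; y = 0; return 0. score_new: t = 0; (((t * -6) * abs(y)) == min(y, t)) -> true; y = 0; return 0. Both give 0.
Checked all 56 inputs in the declared domain: the outputs agree on every one.
verdict: equivalent


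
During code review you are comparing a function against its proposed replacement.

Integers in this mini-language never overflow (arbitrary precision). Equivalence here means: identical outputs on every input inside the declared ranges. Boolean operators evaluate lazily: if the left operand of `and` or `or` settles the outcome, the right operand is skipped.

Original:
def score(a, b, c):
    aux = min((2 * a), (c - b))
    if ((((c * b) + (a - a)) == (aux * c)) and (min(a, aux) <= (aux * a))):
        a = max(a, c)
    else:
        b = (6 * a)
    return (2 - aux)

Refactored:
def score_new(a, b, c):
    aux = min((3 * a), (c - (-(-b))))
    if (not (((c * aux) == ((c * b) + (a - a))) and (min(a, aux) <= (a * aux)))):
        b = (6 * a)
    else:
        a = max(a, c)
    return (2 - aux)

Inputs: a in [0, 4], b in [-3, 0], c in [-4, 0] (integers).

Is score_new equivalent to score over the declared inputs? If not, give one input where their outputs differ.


Not equivalent: a=1, b=-3, c=0 separates them (0 vs -1).
score: aux = 2; ((((c * b) + (a - a)) == (aux * c)) and (min(a, aux) <= (aux * a))) -> true; a = 1; return 0
score_new: aux = 3; (not (((c * aux) == ((c * b) + (a - a))) and (min(a, aux) <= (a * aux)))) -> false; a = 1; return -1
verdict: not equivalent; witness: a=1, b=-3, c=0


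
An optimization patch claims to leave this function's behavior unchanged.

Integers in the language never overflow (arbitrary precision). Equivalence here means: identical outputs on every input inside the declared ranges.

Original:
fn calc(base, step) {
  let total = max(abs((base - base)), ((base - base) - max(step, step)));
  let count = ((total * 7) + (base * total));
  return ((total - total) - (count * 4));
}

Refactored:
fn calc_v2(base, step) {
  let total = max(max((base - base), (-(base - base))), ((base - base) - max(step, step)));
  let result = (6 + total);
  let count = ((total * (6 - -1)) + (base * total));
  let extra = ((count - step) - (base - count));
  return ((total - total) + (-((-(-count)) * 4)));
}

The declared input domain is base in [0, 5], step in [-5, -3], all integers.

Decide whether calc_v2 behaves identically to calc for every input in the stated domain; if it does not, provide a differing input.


Differences: statement counts differ; also min/max/abs usage differs; also arithmetic usage differs; also constant usage differs; also local variable names differ — yet all 18 inputs agree.
verdict: equivalent


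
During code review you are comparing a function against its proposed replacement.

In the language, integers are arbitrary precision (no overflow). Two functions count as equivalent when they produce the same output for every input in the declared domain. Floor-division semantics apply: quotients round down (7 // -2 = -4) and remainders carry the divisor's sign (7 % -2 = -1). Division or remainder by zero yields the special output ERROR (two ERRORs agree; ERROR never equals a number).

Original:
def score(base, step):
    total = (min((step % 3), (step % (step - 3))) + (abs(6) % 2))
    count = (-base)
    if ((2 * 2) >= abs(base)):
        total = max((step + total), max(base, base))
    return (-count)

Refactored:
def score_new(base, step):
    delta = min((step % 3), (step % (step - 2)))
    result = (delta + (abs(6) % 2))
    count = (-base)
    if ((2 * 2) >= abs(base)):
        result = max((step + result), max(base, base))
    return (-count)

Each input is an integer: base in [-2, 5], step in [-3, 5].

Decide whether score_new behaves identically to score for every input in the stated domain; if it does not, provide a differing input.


At base=-2, step=2: score gives -2, score_new gives ERROR.
verdict: not equivalent; witness: base=-2, step=2
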